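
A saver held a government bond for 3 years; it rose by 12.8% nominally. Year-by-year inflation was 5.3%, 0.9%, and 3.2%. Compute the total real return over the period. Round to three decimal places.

2.875%

Cumulative inflation factor: 1.053 × 1.009 × 1.032 ≈ 1.09648.
Nominal growth factor: 1.12800. Real growth factor = 1.12800 / 1.09648 ≈ 1.02875.
Total real return ≈ 2.8750%.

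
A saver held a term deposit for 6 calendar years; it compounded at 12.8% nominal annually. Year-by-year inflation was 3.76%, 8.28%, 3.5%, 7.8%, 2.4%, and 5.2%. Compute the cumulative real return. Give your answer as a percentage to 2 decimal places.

52.55%

Cumulative inflation factor: 1.0376 × 1.0828 × 1.035 × 1.078 × 1.024 × 1.052 ≈ 1.35037.
Nominal growth factor: 2.05994. Real growth factor = 2.05994 / 1.35037 ≈ 1.52546.
Total real return ≈ 52.5463%.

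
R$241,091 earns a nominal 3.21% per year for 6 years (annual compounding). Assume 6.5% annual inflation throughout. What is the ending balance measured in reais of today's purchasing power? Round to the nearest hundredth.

R$199,716.53

Nominal value at maturity: R$241,091 × (1 + 3.21%)^6 ≈ R$291,414.84.
Price-level factor over 6 years: (1 + 6.5%)^6 ≈ 1.4591422965.
The maturity value deflated by that factor is the answer in today's purchasing power.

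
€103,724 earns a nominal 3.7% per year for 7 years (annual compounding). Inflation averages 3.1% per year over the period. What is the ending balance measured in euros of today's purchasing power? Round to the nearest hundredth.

€108,023.91

Nominal value at maturity: €103,724 × (1 + 3.7%)^7 ≈ €133,761.32.
Price-level factor over 7 years: (1 + 3.1%)^7 ≈ 1.2382566157.
The maturity value deflated by that factor is the answer in today's purchasing power.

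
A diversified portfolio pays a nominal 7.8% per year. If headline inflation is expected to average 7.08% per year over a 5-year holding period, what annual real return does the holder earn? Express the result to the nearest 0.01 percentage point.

With constant rates the annual real return is the same each year: (1+7.8%)/(1+7.08%) − 1 = 0.00672.

0.67%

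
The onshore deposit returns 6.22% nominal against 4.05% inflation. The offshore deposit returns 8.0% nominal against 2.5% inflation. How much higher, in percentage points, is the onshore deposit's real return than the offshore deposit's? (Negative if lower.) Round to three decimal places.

-3.280

The onshore deposit real return: 1.0622/1.0405 − 1 = 2.0855%.
The offshore deposit real return: 1.080/1.025 − 1 = 5.3659%.
Difference: 2.0855 − 5.3659 = -3.2804 pp.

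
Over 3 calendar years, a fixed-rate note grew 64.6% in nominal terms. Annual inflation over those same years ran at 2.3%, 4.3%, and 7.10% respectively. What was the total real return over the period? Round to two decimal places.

44.04%

Cumulative inflation factor: 1.023 × 1.043 × 1.0710 ≈ 1.14275.
Nominal growth factor: 1.64600. Real growth factor = 1.64600 / 1.14275 ≈ 1.44039.
Total real return ≈ 44.0391%.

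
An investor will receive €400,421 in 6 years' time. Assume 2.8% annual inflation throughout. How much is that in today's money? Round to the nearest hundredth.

Price-level factor over 6 years: (1 + 2.8%)^6 ≈ 1.1802083636.
Purchasing power today: €400,421 divided by that factor.

€339,279.92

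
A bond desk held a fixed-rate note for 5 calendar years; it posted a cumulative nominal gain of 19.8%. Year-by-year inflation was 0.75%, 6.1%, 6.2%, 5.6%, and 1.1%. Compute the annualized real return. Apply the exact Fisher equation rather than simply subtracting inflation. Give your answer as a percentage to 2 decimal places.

Cumulative inflation factor: 1.0075 × 1.061 × 1.062 × 1.056 × 1.011 ≈ 1.21199.
Nominal growth factor: 1.19800. Real growth factor = 1.19800 / 1.21199 ≈ 0.98845.
Annualized: 0.98845^(1/5) − 1 ≈ -0.00232.

-0.23%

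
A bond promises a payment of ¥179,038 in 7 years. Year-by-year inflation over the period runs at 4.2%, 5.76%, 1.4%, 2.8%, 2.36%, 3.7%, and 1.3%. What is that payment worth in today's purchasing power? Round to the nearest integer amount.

Price-level factor over 7 years: 1.042 × 1.0576 × 1.014 × 1.028 × 1.0236 × 1.037 × 1.013 ≈ 1.2352040579.
Purchasing power today: ¥179,038 divided by that factor.

¥144,946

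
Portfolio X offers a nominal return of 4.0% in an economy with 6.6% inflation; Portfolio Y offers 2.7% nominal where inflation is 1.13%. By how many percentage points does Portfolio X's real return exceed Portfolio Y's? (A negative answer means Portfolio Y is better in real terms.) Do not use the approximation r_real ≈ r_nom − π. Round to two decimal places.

-3.99

Portfolio X real return: 1.040/1.066 − 1 = -2.439%.
Portfolio Y real return: 1.027/1.0113 − 1 = 1.552%.
Difference: -2.439 − 1.552 = -3.991 pp.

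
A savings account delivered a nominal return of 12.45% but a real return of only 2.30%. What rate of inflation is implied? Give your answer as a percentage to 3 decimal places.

From (1+r_nom) = (1+r_real)(1+π), we get 1+π = (1 + 12.45%)/(1 + 2.30%) = 1.1245/1.0230 ≈ 1.09922.
So π ≈ 9.9218%.

9.922%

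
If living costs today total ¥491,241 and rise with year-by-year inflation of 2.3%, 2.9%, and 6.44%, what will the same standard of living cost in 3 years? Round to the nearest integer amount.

¥550,415

Cumulative price-level factor: 1.023 × 1.029 × 1.0644 = 1.1204587548.
The nominal amount required is ¥491,241 scaled up by that factor.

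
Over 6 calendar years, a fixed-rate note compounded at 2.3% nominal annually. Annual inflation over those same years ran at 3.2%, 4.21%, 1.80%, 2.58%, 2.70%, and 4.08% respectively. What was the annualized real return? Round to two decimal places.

-0.77%

Cumulative inflation factor: 1.032 × 1.0421 × 1.0180 × 1.0258 × 1.0270 × 1.0408 ≈ 1.20043.
Nominal growth factor: 1.14618. Real growth factor = 1.14618 / 1.20043 ≈ 0.95481.
Annualized: 0.95481^(1/6) − 1 ≈ -0.00768.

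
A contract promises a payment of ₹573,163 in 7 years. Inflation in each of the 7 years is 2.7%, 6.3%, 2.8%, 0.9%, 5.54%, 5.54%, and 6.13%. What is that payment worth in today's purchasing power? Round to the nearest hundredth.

Price-level factor over 7 years: 1.027 × 1.063 × 1.028 × 1.009 × 1.0554 × 1.0554 × 1.0613 ≈ 1.3386293194.
Purchasing power today: ₹573,163 divided by that factor.

₹428,171.56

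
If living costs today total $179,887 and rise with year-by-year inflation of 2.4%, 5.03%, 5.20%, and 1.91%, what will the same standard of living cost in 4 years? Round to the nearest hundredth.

$207,417.62

Cumulative price-level factor: 1.024 × 1.0503 × 1.0520 × 1.0191 ≈ 1.1530439557.
The nominal amount required is $179,887 scaled up by that factor.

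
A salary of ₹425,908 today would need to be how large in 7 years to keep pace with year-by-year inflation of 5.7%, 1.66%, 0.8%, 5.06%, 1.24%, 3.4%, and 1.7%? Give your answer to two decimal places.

Cumulative price-level factor: 1.057 × 1.0166 × 1.008 × 1.0506 × 1.0124 × 1.034 × 1.017 ≈ 1.2114811173.
Multiplying ₹425,908 by the price-level factor gives the future nominal sum.

₹515,979.50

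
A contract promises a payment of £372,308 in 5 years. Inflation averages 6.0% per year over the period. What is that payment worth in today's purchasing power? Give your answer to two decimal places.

£278,210.20

Price-level factor over 5 years: (1 + 6.0%)^5 = 1.3382255776.
Purchasing power today: £372,308 divided by that factor.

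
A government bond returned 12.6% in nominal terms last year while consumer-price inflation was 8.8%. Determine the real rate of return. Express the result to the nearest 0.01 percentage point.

Real return via the Fisher equation: (1 + 12.6%)/(1 + 8.8%) − 1 = 1.126/1.088 − 1 ≈ 0.03493.

3.49%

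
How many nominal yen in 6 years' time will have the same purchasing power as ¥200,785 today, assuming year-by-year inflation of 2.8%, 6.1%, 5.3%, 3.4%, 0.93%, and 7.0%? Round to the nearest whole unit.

Cumulative price-level factor: 1.028 × 1.061 × 1.053 × 1.034 × 1.0093 × 1.070 ≈ 1.2825120653.
Multiplying ¥200,785 by the price-level factor gives the future nominal sum.

¥257,509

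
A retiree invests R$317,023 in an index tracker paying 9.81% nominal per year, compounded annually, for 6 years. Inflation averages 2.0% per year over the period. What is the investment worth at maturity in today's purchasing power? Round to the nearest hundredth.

Nominal value at maturity: R$317,023 × (1 + 9.81%)^6 ≈ R$555,830.18.
Price-level factor over 6 years: (1 + 2.0%)^6 ≈ 1.1261624193.
The maturity value deflated by that factor is the answer in today's purchasing power.

R$493,561.29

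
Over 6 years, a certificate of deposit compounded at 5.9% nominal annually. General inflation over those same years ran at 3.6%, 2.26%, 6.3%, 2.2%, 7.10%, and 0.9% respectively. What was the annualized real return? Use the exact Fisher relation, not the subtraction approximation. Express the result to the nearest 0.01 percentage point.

Cumulative inflation factor: 1.036 × 1.0226 × 1.063 × 1.022 × 1.0710 × 1.009 ≈ 1.24374.
Nominal growth factor: 1.41051. Real growth factor = 1.41051 / 1.24374 ≈ 1.13408.
Annualized: 1.13408^(1/6) − 1 ≈ 0.02119.

2.12%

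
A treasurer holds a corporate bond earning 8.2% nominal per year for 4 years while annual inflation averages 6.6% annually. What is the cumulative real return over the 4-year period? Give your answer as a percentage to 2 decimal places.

The annual real rate is (1+8.2%)/(1+6.6%) − 1 = 1.5009%.
Compounded over 4 years: (1 + 0.015009)^4 − 1 ≈ 0.06140.

6.14%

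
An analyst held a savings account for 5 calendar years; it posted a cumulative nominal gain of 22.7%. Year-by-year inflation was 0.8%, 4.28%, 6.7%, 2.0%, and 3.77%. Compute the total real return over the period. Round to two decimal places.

Cumulative inflation factor: 1.008 × 1.0428 × 1.067 × 1.020 × 1.0377 ≈ 1.18713.
Nominal growth factor: 1.22700. Real growth factor = 1.22700 / 1.18713 ≈ 1.03359.
Total real return ≈ 3.3586%.

3.36%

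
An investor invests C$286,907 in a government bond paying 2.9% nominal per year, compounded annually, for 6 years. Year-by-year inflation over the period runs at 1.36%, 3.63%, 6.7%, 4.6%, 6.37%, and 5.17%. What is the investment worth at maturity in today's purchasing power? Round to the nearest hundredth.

C$259,701.32

Nominal value at maturity: C$286,907 × (1 + 2.9%)^6 ≈ C$340,591.18.
Price-level factor over 6 years: 1.0136 × 1.0363 × 1.067 × 1.046 × 1.0637 × 1.0517 ≈ 1.3114726472.
The maturity value deflated by that factor is the answer in today's purchasing power.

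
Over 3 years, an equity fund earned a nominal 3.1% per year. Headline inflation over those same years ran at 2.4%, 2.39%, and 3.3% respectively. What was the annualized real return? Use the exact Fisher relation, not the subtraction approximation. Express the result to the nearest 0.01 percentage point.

0.39%

Cumulative inflation factor: 1.024 × 1.0239 × 1.033 ≈ 1.08307.
Nominal growth factor: 1.09591. Real growth factor = 1.09591 / 1.08307 ≈ 1.01185.
Annualized: 1.01185^(1/3) − 1 ≈ 0.00394.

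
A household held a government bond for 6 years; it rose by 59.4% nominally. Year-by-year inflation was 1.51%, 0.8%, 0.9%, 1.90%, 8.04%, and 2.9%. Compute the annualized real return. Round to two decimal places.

5.30%

Cumulative inflation factor: 1.0151 × 1.008 × 1.009 × 1.0190 × 1.0804 × 1.029 ≈ 1.16959.
Nominal growth factor: 1.59400. Real growth factor = 1.59400 / 1.16959 ≈ 1.36287.
Annualized: 1.36287^(1/6) − 1 ≈ 0.05295.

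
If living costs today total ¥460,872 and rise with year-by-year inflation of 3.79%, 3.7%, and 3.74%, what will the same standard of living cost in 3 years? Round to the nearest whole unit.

¥514,589

Cumulative price-level factor: 1.0379 × 1.037 × 1.0374 ≈ 1.1165560060.
Multiplying ¥460,872 by the price-level factor gives the future nominal sum.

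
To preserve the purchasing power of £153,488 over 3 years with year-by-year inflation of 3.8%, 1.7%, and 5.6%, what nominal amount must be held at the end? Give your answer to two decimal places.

Cumulative price-level factor: 1.038 × 1.017 × 1.056 = 1.114762176.
The nominal amount required is £153,488 scaled up by that factor.

£171,102.62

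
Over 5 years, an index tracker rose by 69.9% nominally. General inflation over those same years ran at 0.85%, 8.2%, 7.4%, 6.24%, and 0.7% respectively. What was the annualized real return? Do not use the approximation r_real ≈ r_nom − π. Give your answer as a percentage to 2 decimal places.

6.27%

Cumulative inflation factor: 1.0085 × 1.082 × 1.074 × 1.0624 × 1.007 ≈ 1.25379.
Nominal growth factor: 1.69900. Real growth factor = 1.69900 / 1.25379 ≈ 1.35509.
Annualized: 1.35509^(1/5) − 1 ≈ 0.06266.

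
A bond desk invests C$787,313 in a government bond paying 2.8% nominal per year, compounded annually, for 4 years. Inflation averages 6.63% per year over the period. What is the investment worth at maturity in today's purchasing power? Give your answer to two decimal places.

C$680,146.15

Nominal value at maturity: C$787,313 × (1 + 2.8%)^4 ≈ C$879,265.19.
Price-level factor over 4 years: (1 + 6.63%)^4 ≈ 1.2927591991.
Dividing the nominal maturity value by the price-level factor gives the value in today's money.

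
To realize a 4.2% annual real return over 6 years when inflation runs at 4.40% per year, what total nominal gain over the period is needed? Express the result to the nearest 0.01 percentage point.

65.73%

Required annual nominal rate: (1+4.2%)(1+4.40%) − 1 = 8.7848%.
Cumulative over 6 years: (1 + 0.087848)^6 − 1 ≈ 0.65733.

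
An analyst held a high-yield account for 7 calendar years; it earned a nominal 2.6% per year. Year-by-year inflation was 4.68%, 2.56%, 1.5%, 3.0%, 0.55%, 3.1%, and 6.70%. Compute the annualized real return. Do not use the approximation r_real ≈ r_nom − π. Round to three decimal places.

Cumulative inflation factor: 1.0468 × 1.0256 × 1.015 × 1.030 × 1.0055 × 1.031 × 1.0670 ≈ 1.24151.
Nominal growth factor: 1.19683. Real growth factor = 1.19683 / 1.24151 ≈ 0.96401.
Annualized: 0.96401^(1/7) − 1 ≈ -0.00522.

-0.522%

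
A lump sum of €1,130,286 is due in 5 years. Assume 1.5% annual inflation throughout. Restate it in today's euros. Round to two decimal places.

Price-level factor over 5 years: (1 + 1.5%)^5 ≈ 1.0772840039.
Purchasing power today: €1,130,286 divided by that factor.

€1,049,199.65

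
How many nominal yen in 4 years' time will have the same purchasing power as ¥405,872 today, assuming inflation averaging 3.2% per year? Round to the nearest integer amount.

Cumulative price-level factor: (1+3.2%)^4 ≈ 1.1342761206.
The nominal amount required is ¥405,872 scaled up by that factor.

¥460,371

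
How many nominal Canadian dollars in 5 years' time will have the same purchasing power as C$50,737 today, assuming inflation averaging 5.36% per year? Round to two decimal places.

C$65,872.42

Cumulative price-level factor: (1+5.36%)^5 ≈ 1.2983112185.
The nominal amount required is C$50,737 scaled up by that factor.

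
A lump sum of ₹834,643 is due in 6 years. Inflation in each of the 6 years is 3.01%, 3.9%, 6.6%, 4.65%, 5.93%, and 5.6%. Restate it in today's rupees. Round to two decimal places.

₹624,922.98

Price-level factor over 6 years: 1.0301 × 1.039 × 1.066 × 1.0465 × 1.0593 × 1.056 ≈ 1.3355933948.
Purchasing power today: ₹834,643 divided by that factor.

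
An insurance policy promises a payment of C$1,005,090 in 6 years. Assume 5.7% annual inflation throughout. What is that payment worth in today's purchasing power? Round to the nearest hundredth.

C$720,700.84

Price-level factor over 6 years: (1 + 5.7%)^6 ≈ 1.3946008445.
Purchasing power today: C$1,005,090 divided by that factor.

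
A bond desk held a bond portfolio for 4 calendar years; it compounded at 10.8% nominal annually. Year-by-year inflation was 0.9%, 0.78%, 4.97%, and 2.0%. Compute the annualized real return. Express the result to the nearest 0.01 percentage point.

Cumulative inflation factor: 1.009 × 1.0078 × 1.0497 × 1.020 ≈ 1.08876.
Nominal growth factor: 1.50716. Real growth factor = 1.50716 / 1.08876 ≈ 1.38429.
Annualized: 1.38429^(1/4) − 1 ≈ 0.08469.

8.47%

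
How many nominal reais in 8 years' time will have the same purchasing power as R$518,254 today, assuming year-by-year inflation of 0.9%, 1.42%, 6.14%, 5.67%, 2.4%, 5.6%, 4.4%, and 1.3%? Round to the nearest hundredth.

R$680,239.81

Cumulative price-level factor: 1.009 × 1.0142 × 1.0614 × 1.0567 × 1.024 × 1.056 × 1.044 × 1.013 ≈ 1.3125606557.
Multiplying R$518,254 by the price-level factor gives the future nominal sum.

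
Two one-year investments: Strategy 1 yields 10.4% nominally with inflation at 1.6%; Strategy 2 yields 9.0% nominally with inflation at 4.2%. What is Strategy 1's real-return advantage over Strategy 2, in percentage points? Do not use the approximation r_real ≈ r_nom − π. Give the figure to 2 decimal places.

Strategy 1 real return: 1.104/1.016 − 1 = 8.661%.
Strategy 2 real return: 1.090/1.042 − 1 = 4.607%.
Difference: 8.661 − 4.607 = 4.054 pp.

4.05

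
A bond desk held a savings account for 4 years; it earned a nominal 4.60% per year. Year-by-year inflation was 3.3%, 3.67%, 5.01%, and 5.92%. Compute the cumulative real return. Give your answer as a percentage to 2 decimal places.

0.50%

Cumulative inflation factor: 1.033 × 1.0367 × 1.0501 × 1.0592 ≈ 1.19114.
Nominal growth factor: 1.19709. Real growth factor = 1.19709 / 1.19114 ≈ 1.00500.
Total real return ≈ 0.4997%.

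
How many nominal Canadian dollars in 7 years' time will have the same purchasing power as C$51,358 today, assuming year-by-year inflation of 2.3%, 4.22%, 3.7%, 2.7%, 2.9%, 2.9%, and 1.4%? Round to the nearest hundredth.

C$62,611.30

Cumulative price-level factor: 1.023 × 1.0422 × 1.037 × 1.027 × 1.029 × 1.029 × 1.014 ≈ 1.2191148096.
Multiplying C$51,358 by the price-level factor gives the future nominal sum.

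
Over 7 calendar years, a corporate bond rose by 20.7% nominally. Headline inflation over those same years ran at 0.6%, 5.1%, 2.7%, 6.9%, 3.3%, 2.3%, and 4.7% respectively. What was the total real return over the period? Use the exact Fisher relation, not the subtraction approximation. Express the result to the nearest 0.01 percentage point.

-6.02%

Cumulative inflation factor: 1.006 × 1.051 × 1.027 × 1.069 × 1.033 × 1.023 × 1.047 ≈ 1.28431.
Nominal growth factor: 1.20700. Real growth factor = 1.20700 / 1.28431 ≈ 0.93980.
Total real return ≈ -6.0199%.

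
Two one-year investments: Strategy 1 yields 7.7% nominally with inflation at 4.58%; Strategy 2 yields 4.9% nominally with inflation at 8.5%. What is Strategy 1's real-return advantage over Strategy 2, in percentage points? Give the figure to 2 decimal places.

6.30

Strategy 1 real return: 1.077/1.0458 − 1 = 2.983%.
Strategy 2 real return: 1.049/1.085 − 1 = -3.318%.
Difference: 2.983 − (-3.318) = 6.301 pp.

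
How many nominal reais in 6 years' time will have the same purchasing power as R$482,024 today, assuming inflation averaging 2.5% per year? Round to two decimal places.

R$559,000.06

Cumulative price-level factor: (1+2.5%)^6 ≈ 1.1596934182.
Multiplying R$482,024 by the price-level factor gives the future nominal sum.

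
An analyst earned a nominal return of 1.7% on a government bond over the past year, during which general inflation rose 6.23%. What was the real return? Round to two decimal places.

Real return via the Fisher equation: (1 + 1.7%)/(1 + 6.23%) − 1 = 1.017/1.0623 − 1 ≈ -0.04264.

-4.26%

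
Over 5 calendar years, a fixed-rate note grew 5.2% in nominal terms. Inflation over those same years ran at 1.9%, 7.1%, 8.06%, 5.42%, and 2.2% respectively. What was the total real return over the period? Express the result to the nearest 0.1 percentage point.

-17.2%

Cumulative inflation factor: 1.019 × 1.071 × 1.0806 × 1.0542 × 1.022 ≈ 1.27058.
Nominal growth factor: 1.05200. Real growth factor = 1.05200 / 1.27058 ≈ 0.82797.
Total real return ≈ -17.2033%.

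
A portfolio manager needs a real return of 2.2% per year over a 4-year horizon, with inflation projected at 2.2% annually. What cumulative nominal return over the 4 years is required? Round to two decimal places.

Required annual nominal rate: (1+2.2%)(1+2.2%) − 1 = 4.4484%.
Cumulative over 4 years: (1 + 0.044484)^4 − 1 ≈ 0.19016.

19.02%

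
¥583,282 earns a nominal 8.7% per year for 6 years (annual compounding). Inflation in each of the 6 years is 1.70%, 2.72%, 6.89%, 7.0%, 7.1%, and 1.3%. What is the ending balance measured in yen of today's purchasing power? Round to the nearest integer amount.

¥742,267

Nominal value at maturity: ¥583,282 × (1 + 8.7%)^6 ≈ ¥962,179.
Price-level factor over 6 years: 1.0170 × 1.0272 × 1.0689 × 1.070 × 1.071 × 1.013 ≈ 1.2962707894.
Dividing the nominal maturity value by the price-level factor gives the value in today's money.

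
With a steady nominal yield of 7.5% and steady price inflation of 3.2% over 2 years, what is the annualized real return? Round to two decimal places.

With constant rates the annual real return is the same each year: (1+7.5%)/(1+3.2%) − 1 = 0.04167.

4.17%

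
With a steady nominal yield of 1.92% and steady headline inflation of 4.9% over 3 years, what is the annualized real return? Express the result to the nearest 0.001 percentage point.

With constant rates the annual real return is the same each year: (1+1.92%)/(1+4.9%) − 1 = -0.02841.

-2.841%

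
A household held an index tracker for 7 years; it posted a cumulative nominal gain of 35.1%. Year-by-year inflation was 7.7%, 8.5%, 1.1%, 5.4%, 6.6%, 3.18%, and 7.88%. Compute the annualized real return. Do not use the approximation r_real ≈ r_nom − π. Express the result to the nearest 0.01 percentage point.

-1.27%

Cumulative inflation factor: 1.077 × 1.085 × 1.011 × 1.054 × 1.066 × 1.0318 × 1.0788 ≈ 1.47751.
Nominal growth factor: 1.35100. Real growth factor = 1.35100 / 1.47751 ≈ 0.91438.
Annualized: 0.91438^(1/7) − 1 ≈ -0.01271.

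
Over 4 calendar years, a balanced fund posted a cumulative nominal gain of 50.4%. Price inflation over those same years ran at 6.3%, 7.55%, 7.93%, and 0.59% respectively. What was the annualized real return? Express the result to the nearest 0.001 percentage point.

4.918%

Cumulative inflation factor: 1.063 × 1.0755 × 1.0793 × 1.0059 ≈ 1.24120.
Nominal growth factor: 1.50400. Real growth factor = 1.50400 / 1.24120 ≈ 1.21173.
Annualized: 1.21173^(1/4) − 1 ≈ 0.04918.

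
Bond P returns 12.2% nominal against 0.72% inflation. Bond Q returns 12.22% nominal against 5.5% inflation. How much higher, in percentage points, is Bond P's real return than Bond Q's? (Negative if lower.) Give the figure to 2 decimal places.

5.03

Bond P real return: 1.122/1.0072 − 1 = 11.398%.
Bond Q real return: 1.1222/1.055 − 1 = 6.370%.
Difference: 11.398 − 6.370 = 5.028 pp.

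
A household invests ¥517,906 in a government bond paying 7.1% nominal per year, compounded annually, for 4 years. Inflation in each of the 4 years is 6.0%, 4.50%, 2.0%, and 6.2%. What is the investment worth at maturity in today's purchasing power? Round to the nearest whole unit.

¥567,887

Nominal value at maturity: ¥517,906 × (1 + 7.1%)^4 ≈ ¥681,411.
Price-level factor over 4 years: 1.060 × 1.0450 × 1.020 × 1.062 = 1.199904948.
Dividing the nominal maturity value by the price-level factor gives the value in today's money.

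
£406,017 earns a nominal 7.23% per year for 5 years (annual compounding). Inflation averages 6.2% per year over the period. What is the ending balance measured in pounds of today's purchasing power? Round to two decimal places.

Nominal value at maturity: £406,017 × (1 + 7.23%)^5 ≈ £575,606.58.
Price-level factor over 5 years: (1 + 6.2%)^5 ≈ 1.3508980778.
Dividing the nominal maturity value by the price-level factor gives the value in today's money.

£426,091.79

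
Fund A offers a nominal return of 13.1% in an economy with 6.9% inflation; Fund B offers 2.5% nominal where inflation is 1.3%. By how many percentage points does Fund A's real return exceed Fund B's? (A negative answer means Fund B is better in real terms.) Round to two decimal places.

4.62

Fund A real return: 1.131/1.069 − 1 = 5.800%.
Fund B real return: 1.025/1.013 − 1 = 1.185%.
Difference: 5.800 − 1.185 = 4.615 pp.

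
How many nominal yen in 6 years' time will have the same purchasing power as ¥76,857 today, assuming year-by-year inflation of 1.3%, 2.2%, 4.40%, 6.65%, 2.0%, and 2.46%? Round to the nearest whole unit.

¥92,589

Cumulative price-level factor: 1.013 × 1.022 × 1.0440 × 1.0665 × 1.020 × 1.0246 ≈ 1.2046925453.
Multiplying ¥76,857 by the price-level factor gives the future nominal sum.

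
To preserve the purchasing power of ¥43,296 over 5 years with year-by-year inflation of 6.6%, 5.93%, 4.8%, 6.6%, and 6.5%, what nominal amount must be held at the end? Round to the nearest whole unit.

Cumulative price-level factor: 1.066 × 1.0593 × 1.048 × 1.066 × 1.065 ≈ 1.3435204215.
Multiplying ¥43,296 by the price-level factor gives the future nominal sum.

¥58,169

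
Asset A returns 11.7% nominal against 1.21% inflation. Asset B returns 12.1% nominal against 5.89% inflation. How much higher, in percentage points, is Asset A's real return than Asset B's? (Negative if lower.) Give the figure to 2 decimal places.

Asset A real return: 1.117/1.0121 − 1 = 10.365%.
Asset B real return: 1.121/1.0589 − 1 = 5.865%.
Difference: 10.365 − 5.865 = 4.500 pp.

4.50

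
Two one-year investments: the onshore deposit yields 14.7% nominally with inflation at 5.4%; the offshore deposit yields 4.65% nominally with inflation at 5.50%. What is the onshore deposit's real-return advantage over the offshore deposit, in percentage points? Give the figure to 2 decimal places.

9.63

The onshore deposit real return: 1.147/1.054 − 1 = 8.824%.
The offshore deposit real return: 1.0465/1.0550 − 1 = -0.806%.
Difference: 8.824 − (-0.806) = 9.630 pp.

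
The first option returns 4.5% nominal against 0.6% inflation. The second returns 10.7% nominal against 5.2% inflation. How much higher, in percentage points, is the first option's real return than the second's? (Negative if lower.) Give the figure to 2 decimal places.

The first option real return: 1.045/1.006 − 1 = 3.877%.
The second real return: 1.107/1.052 − 1 = 5.228%.
Difference: 3.877 − 5.228 = -1.351 pp.

-1.35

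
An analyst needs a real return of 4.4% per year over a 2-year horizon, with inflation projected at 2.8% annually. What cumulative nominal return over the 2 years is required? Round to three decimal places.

15.183%

Required annual nominal rate: (1+4.4%)(1+2.8%) − 1 = 7.3232%.
Cumulative over 2 years: (1 + 0.073232)^2 − 1 ≈ 0.15183.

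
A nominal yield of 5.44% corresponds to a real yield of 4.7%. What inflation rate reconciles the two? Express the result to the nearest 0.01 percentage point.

From (1+r_nom) = (1+r_real)(1+π), we get 1+π = (1 + 5.44%)/(1 + 4.7%) = 1.0544/1.047 ≈ 1.00707.
So π ≈ 0.7068%.

0.71%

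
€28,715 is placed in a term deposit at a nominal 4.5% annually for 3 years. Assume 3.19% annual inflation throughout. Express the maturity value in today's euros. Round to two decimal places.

Nominal value at maturity: €28,715 × (1 + 4.5%)^3 ≈ €32,768.59.
Price-level factor over 3 years: (1 + 3.19%)^3 ≈ 1.0987852918.
Dividing the nominal maturity value by the price-level factor gives the value in today's money.

€29,822.56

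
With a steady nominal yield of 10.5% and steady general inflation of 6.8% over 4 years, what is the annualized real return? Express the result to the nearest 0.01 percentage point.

With constant rates the annual real return is the same each year: (1+10.5%)/(1+6.8%) − 1 = 0.03464.

3.46%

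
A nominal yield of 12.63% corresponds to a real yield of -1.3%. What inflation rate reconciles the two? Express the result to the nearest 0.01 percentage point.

From (1+r_nom) = (1+r_real)(1+π), we get 1+π = (1 + 12.63%)/(1 − 1.3%) = 1.1263/0.987 ≈ 1.14113.
So π ≈ 14.1135%.

14.11%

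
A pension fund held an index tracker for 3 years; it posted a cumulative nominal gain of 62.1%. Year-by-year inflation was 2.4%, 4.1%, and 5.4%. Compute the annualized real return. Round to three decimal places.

12.996%

Cumulative inflation factor: 1.024 × 1.041 × 1.054 ≈ 1.12355.
Nominal growth factor: 1.62100. Real growth factor = 1.62100 / 1.12355 ≈ 1.44275.
Annualized: 1.44275^(1/3) − 1 ≈ 0.12996.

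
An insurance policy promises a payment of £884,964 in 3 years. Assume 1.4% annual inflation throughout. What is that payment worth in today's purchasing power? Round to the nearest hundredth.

Price-level factor over 3 years: (1 + 1.4%)^3 = 1.042590744.
Purchasing power today: £884,964 divided by that factor.

£848,812.45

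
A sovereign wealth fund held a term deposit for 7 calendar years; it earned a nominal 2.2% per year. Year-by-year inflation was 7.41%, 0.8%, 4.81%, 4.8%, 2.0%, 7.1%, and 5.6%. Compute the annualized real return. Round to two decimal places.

Cumulative inflation factor: 1.0741 × 1.008 × 1.0481 × 1.048 × 1.020 × 1.071 × 1.056 ≈ 1.37190.
Nominal growth factor: 1.16454. Real growth factor = 1.16454 / 1.37190 ≈ 0.84885.
Annualized: 0.84885^(1/7) − 1 ≈ -0.02314.

-2.31%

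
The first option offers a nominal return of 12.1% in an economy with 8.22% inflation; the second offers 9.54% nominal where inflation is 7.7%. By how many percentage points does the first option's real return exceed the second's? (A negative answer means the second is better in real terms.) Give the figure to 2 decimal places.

1.88

The first option real return: 1.121/1.0822 − 1 = 3.585%.
The second real return: 1.0954/1.077 − 1 = 1.708%.
Difference: 3.585 − 1.708 = 1.877 pp.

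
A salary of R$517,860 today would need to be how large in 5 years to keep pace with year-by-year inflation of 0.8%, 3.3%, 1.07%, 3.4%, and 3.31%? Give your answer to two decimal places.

R$582,181.48

Cumulative price-level factor: 1.008 × 1.033 × 1.0107 × 1.034 × 1.0331 ≈ 1.1242063127.
Multiplying R$517,860 by the price-level factor gives the future nominal sum.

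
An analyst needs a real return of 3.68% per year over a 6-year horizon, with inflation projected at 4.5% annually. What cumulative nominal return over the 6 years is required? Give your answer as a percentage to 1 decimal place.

Required annual nominal rate: (1+3.68%)(1+4.5%) − 1 = 8.3456%.
Cumulative over 6 years: (1 + 0.083456)^6 − 1 ≈ 0.61759.

61.8%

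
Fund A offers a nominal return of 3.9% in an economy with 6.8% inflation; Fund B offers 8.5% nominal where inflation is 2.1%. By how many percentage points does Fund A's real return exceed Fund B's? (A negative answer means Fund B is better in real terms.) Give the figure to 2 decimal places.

-8.98

Fund A real return: 1.039/1.068 − 1 = -2.715%.
Fund B real return: 1.085/1.021 − 1 = 6.268%.
Difference: -2.715 − 6.268 = -8.983 pp.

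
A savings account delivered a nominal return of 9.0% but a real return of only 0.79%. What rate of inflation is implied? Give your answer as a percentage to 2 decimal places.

8.15%

From (1+r_nom) = (1+r_real)(1+π), we get 1+π = (1 + 9.0%)/(1 + 0.79%) = 1.090/1.0079 ≈ 1.08146.
So π ≈ 8.1456%.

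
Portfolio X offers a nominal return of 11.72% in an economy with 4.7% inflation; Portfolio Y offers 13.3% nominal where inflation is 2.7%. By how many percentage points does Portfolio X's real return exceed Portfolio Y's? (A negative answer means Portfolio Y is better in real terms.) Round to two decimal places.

Portfolio X real return: 1.1172/1.047 − 1 = 6.705%.
Portfolio Y real return: 1.133/1.027 − 1 = 10.321%.
Difference: 6.705 − 10.321 = -3.616 pp.

-3.62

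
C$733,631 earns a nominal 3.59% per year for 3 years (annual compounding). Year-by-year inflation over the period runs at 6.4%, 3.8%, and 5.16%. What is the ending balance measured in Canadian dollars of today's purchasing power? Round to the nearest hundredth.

Nominal value at maturity: C$733,631 × (1 + 3.59%)^3 ≈ C$815,513.54.
Price-level factor over 3 years: 1.064 × 1.038 × 1.0516 = 1.1614206912.
Dividing the nominal maturity value by the price-level factor gives the value in today's money.

C$702,168.94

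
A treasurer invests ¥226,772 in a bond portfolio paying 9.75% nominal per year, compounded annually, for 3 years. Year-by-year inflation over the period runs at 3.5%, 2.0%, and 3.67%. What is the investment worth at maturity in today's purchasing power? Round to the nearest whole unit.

¥273,911

Nominal value at maturity: ¥226,772 × (1 + 9.75%)^3 ≈ ¥299,780.
Price-level factor over 3 years: 1.035 × 1.020 × 1.0367 = 1.09444419.
The maturity value deflated by that factor is the answer in today's purchasing power.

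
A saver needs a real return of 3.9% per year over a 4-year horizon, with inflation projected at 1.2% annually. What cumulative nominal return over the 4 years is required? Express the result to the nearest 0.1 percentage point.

Required annual nominal rate: (1+3.9%)(1+1.2%) − 1 = 5.1468%.
Cumulative over 4 years: (1 + 0.051468)^4 − 1 ≈ 0.22232.

22.2%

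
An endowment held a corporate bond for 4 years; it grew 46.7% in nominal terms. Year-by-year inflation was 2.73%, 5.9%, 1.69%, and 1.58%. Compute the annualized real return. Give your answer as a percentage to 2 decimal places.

Cumulative inflation factor: 1.0273 × 1.059 × 1.0169 × 1.0158 ≈ 1.12378.
Nominal growth factor: 1.46700. Real growth factor = 1.46700 / 1.12378 ≈ 1.30542.
Annualized: 1.30542^(1/4) − 1 ≈ 0.06890.

6.89%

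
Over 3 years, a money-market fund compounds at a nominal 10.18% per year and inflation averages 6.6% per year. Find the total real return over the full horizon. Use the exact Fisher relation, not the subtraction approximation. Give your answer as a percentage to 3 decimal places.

The annual real rate is (1+10.18%)/(1+6.6%) − 1 = 3.3583%.
Compounded over 3 years: (1 + 0.033583)^3 − 1 ≈ 0.10417.

10.417%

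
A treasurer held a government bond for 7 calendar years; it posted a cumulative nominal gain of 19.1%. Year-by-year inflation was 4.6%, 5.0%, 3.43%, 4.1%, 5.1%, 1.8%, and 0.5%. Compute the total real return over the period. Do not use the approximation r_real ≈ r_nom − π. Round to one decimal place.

Cumulative inflation factor: 1.046 × 1.050 × 1.0343 × 1.041 × 1.051 × 1.018 × 1.005 ≈ 1.27155.
Nominal growth factor: 1.19100. Real growth factor = 1.19100 / 1.27155 ≈ 0.93665.
Total real return ≈ -6.3351%.

-6.3%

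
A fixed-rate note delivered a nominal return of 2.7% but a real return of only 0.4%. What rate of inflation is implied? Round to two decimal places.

2.29%

From (1+r_nom) = (1+r_real)(1+π), we get 1+π = (1 + 2.7%)/(1 + 0.4%) = 1.027/1.004 ≈ 1.02291.
So π ≈ 2.2908%.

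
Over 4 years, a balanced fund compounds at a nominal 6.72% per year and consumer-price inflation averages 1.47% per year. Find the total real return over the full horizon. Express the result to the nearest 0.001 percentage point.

The annual real rate is (1+6.72%)/(1+1.47%) − 1 = 5.1739%.
Compounded over 4 years: (1 + 0.051739)^4 − 1 ≈ 0.22358.

22.358%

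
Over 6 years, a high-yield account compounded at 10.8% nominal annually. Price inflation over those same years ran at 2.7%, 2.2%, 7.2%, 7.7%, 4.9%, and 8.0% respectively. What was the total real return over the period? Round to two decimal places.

34.77%

Cumulative inflation factor: 1.027 × 1.022 × 1.072 × 1.077 × 1.049 × 1.080 ≈ 1.37288.
Nominal growth factor: 1.85028. Real growth factor = 1.85028 / 1.37288 ≈ 1.34774.
Total real return ≈ 34.7744%.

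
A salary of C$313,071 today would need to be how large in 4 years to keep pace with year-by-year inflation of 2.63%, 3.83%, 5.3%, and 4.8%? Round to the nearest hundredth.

C$368,154.13

Cumulative price-level factor: 1.0263 × 1.0383 × 1.053 × 1.048 ≈ 1.1759445312.
The nominal amount required is C$313,071 scaled up by that factor.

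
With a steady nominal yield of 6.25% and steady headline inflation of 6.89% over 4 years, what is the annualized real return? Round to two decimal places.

With constant rates the annual real return is the same each year: (1+6.25%)/(1+6.89%) − 1 = -0.00599.

-0.60%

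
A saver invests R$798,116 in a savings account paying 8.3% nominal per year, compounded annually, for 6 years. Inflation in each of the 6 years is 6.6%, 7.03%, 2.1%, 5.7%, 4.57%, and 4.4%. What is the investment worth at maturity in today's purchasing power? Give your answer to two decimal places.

R$958,000.40

Nominal value at maturity: R$798,116 × (1 + 8.3%)^6 ≈ R$1,287,765.41.
Price-level factor over 6 years: 1.066 × 1.0703 × 1.021 × 1.057 × 1.0457 × 1.044 ≈ 1.3442222082.
Dividing the nominal maturity value by the price-level factor gives the value in today's money.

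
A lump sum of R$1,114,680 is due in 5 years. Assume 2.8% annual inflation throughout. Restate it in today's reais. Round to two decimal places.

Price-level factor over 5 years: (1 + 2.8%)^5 ≈ 1.1480626105.
Purchasing power today: R$1,114,680 divided by that factor.

R$970,922.66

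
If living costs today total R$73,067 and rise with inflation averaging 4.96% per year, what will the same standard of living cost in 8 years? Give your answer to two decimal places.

Cumulative price-level factor: (1+4.96%)^8 ≈ 1.4729587215.
Multiplying R$73,067 by the price-level factor gives the future nominal sum.

R$107,624.67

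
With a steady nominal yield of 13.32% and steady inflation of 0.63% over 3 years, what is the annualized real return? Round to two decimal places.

With constant rates the annual real return is the same each year: (1+13.32%)/(1+0.63%) − 1 = 0.12611.

12.61%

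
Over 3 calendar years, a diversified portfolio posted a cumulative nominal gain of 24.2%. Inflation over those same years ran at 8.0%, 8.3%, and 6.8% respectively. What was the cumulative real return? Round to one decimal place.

Cumulative inflation factor: 1.080 × 1.083 × 1.068 ≈ 1.24918.
Nominal growth factor: 1.24200. Real growth factor = 1.24200 / 1.24918 ≈ 0.99426.
Total real return ≈ -0.5744%.

-0.6%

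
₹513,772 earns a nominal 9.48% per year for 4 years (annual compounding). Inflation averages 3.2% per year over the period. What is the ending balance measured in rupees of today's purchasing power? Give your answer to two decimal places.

Nominal value at maturity: ₹513,772 × (1 + 9.48%)^4 ≈ ₹738,090.45.
Price-level factor over 4 years: (1 + 3.2%)^4 ≈ 1.1342761206.
Dividing the nominal maturity value by the price-level factor gives the value in today's money.

₹650,714.97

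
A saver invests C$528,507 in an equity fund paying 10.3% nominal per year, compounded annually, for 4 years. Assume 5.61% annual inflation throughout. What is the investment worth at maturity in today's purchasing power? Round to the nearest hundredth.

Nominal value at maturity: C$528,507 × (1 + 10.3%)^4 ≈ C$782,263.01.
Price-level factor over 4 years: (1 + 5.61%)^4 ≈ 1.2439993989.
The maturity value deflated by that factor is the answer in today's purchasing power.

C$628,829.09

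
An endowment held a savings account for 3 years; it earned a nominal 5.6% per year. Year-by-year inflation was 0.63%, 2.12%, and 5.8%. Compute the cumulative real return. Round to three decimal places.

8.310%

Cumulative inflation factor: 1.0063 × 1.0212 × 1.058 ≈ 1.08724.
Nominal growth factor: 1.17758. Real growth factor = 1.17758 / 1.08724 ≈ 1.08310.
Total real return ≈ 8.3098%.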